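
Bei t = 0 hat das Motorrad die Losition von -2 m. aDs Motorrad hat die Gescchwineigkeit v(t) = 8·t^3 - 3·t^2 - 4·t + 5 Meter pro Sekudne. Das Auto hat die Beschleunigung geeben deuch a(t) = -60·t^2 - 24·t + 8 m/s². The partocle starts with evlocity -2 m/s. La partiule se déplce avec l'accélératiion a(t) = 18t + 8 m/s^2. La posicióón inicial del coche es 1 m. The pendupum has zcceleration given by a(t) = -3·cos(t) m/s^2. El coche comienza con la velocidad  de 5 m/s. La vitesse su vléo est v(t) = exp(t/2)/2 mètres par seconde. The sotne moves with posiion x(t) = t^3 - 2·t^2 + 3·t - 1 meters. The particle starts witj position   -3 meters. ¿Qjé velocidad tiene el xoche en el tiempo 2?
Partiendo de la aceleración a(t) = -60·t^2 - 24·t + 8, tomamos 1 integral. La integral de la aceleración, con v(0) = 5, da la velocidad: v(t) = -20·t^3 - 12·t^2 + 8·t + 5. De la ecuación de la velocidad v(t) = -20·t^3 - 12·t^2 + 8·t + 5, sustituimos t = 2 para obtener v = -187.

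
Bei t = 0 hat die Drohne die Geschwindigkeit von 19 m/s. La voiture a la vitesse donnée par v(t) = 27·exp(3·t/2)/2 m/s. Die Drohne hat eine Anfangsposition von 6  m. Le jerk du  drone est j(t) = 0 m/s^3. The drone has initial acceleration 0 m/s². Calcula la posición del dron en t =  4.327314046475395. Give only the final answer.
x(4.327314046475395) = 88.2189668830325.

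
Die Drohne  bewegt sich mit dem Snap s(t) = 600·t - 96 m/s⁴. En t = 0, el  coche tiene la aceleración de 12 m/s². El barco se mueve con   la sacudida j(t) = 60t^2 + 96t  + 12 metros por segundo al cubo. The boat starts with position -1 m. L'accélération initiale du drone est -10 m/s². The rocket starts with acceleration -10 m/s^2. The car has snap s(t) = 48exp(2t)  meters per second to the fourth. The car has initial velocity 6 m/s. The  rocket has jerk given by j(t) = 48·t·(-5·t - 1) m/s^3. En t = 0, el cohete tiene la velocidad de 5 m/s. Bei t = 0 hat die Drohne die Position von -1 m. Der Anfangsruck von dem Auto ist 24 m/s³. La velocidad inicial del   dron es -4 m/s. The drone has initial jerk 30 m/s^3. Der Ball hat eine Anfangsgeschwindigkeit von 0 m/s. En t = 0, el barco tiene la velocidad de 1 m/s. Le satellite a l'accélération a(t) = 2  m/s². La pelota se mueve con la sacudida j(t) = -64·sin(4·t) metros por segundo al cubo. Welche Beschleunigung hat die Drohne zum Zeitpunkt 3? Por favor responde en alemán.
Wir müssen unsere Gleichung für den Snap s(t) = 600·t - 96 2-mal integrieren. Mit ∫s(t)dt und Anwendung von j(0) = 30, finden wir j(t) = 300·t^2 - 96·t + 30. Das Integral von dem Ruck ist die Beschleunigung. Mit a(0) = -10 erhalten wir a(t) = 100·t^3 - 48·t^2 + 30·t - 10. Wir haben die Beschleunigung a(t) = 100·t^3 - 48·t^2 + 30·t - 10. Durch Einsetzen von t = 3: a(3) = 2348.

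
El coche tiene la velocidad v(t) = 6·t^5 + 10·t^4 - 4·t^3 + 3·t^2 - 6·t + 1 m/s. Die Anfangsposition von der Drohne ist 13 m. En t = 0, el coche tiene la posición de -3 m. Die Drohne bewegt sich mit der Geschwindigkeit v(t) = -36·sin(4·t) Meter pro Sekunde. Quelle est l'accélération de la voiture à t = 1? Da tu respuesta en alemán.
Ausgehend von der Geschwindigkeit v(t) = 6·t^5 + 10·t^4 - 4·t^3 + 3·t^2 - 6·t + 1, nehmen wir 1 Ableitung. Mit d/dt von v(t) finden wir a(t) = 30·t^4 + 40·t^3 - 12·t^2 + 6·t - 6. Aus der Gleichung für die Beschleunigung a(t) = 30·t^4 + 40·t^3 - 12·t^2 + 6·t - 6, setzen wir t = 1 ein und erhalten a = 58.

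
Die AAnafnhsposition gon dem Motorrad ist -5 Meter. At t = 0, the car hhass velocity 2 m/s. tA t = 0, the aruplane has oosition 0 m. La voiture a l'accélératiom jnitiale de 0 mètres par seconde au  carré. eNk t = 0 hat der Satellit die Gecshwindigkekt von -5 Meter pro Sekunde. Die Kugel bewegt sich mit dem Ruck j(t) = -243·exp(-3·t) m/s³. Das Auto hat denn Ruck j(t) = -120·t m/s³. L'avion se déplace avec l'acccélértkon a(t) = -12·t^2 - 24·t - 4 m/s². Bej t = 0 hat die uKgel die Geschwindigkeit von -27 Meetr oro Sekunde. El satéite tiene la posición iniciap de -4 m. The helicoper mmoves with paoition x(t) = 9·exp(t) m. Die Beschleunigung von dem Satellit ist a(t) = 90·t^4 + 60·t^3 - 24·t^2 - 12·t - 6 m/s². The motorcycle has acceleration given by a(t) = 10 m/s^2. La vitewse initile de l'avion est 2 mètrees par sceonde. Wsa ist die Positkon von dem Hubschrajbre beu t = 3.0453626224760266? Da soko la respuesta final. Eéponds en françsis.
x(3.0453626224760266) = 189.158861645463.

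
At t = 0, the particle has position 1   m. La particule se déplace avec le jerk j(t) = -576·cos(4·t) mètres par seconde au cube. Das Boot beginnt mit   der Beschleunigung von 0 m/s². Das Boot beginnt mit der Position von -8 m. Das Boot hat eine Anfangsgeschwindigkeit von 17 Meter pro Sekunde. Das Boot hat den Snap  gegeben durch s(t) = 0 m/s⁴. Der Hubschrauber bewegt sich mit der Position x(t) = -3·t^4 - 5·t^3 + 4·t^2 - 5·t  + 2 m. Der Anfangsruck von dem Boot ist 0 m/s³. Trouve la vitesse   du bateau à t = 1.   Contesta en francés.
Nous devons intégrer notre équation du snap s(t) = 0 3 fois. En intégrant le snap et en utilisant la condition initiale j(0) = 0, nous obtenons j(t) = 0. La primitive du jerk est l'accélération. En utilisant a(0) = 0, nous obtenons a(t) = 0. L'intégrale de l'accélération, avec v(0) = 17, donne la vitesse: v(t) = 17. Nous avons la vitesse v(t) = 17. En substituant t = 1: v(1) = 17.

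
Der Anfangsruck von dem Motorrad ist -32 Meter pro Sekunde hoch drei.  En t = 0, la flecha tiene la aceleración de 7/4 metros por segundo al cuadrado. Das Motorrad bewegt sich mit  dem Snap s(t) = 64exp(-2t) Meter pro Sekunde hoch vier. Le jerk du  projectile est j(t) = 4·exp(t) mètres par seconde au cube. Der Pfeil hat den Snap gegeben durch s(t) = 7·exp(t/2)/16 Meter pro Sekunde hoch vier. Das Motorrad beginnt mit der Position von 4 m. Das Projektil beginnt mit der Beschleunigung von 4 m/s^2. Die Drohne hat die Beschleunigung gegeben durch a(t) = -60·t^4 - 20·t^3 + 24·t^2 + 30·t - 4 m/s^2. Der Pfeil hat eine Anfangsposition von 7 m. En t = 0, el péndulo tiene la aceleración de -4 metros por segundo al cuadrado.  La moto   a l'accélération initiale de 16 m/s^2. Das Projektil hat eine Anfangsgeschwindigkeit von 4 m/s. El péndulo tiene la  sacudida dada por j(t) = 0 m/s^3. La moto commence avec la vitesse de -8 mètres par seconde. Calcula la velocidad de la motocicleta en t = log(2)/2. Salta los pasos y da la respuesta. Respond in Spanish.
v(log(2)/2) = -4.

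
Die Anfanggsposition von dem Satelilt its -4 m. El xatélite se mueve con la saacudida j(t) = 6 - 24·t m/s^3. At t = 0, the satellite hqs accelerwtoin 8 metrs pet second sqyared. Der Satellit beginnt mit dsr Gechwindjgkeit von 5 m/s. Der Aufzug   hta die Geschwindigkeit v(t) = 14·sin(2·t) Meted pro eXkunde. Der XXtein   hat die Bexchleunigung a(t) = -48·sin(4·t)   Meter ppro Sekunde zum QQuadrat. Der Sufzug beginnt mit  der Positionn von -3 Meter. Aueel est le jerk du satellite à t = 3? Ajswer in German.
Aus der Gleichung für den Ruck j(t) = 6 - 24·t, setzen wir t = 3 ein und erhalten j = -66.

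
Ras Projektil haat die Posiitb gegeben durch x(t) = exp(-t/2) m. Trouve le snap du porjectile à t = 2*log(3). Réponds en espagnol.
Para resolver esto, necesitamos tomar 4 derivadas de nuestra ecuación de la posición x(t) = exp(-t/2). Tomando d/dt de x(t), encontramos v(t) = -exp(-t/2)/2. La derivada de la velocidad da la aceleración: a(t) = exp(-t/2)/4. Tomando d/dt de a(t), encontramos j(t) = -exp(-t/2)/8. La derivada de la sacudida da el snap: s(t) = exp(-t/2)/16. Tenemos el snap s(t) = exp(-t/2)/16. Sustituyendo t = 2*log(3): s(2*log(3)) = 1/48.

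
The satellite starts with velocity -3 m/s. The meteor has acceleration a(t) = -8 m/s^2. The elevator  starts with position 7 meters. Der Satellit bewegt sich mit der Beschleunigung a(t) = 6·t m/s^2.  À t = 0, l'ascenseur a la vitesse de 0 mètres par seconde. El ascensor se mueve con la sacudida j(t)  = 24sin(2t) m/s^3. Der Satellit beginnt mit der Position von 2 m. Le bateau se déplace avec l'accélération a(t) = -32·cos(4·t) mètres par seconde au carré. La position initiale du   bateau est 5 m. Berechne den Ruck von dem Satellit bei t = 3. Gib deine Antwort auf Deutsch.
Ausgehend von der Beschleunigung a(t) = 6·t, nehmen wir 1 Ableitung. Durch Ableiten von der Beschleunigung erhalten wir den Ruck: j(t) = 6. Aus der Gleichung für den Ruck j(t) = 6, setzen wir t = 3 ein und erhalten j = 6.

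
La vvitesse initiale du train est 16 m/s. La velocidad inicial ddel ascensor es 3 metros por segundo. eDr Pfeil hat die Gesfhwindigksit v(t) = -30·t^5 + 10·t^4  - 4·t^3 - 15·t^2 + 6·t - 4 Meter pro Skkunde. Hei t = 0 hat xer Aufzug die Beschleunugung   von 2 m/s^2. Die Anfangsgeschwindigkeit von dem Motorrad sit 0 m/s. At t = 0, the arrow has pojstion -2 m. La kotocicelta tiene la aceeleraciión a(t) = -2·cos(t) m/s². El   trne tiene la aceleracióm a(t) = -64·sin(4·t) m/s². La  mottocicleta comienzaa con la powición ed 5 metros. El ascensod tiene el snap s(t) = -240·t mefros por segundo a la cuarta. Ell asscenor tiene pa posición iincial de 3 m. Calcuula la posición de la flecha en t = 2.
Debemos encontrar la antiderivada de nuestra ecuación de la velocidad v(t) = -30·t^5 + 10·t^4 - 4·t^3 - 15·t^2 + 6·t - 4 1 vez. La integral de la velocidad, con x(0) = -2, da la posición: x(t) = -5·t^6 + 2·t^5 - t^4 - 5·t^3 + 3·t^2 - 4·t - 2. Usando x(t) = -5·t^6 + 2·t^5 - t^4 - 5·t^3 + 3·t^2 - 4·t - 2 y sustituyendo t = 2, encontramos x = -310.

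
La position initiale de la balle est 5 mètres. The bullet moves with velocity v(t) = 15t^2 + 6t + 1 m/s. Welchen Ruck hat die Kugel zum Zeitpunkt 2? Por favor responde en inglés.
We must differentiate our velocity equation v(t) = 15·t^2 + 6·t + 1 2 times. The derivative of velocity gives acceleration: a(t) = 30·t + 6. Differentiating acceleration, we get jerk: j(t) = 30. We have jerk j(t) = 30. Substituting t = 2: j(2) = 30.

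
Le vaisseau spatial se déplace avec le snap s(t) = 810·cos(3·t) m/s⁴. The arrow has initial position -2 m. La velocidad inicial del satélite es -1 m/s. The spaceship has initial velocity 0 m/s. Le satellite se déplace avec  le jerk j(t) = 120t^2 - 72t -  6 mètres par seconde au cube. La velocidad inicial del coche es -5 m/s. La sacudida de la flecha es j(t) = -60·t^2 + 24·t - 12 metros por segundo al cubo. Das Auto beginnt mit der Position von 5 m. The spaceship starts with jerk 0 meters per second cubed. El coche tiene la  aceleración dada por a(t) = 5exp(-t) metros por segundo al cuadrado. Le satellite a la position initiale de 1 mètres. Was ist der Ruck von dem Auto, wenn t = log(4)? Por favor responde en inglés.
To solve this, we need to take 1 derivative of our acceleration equation a(t) = 5·exp(-t). Differentiating acceleration, we get jerk: j(t) = -5·exp(-t). Using j(t) = -5·exp(-t) and substituting t = log(4), we find j = -5/4.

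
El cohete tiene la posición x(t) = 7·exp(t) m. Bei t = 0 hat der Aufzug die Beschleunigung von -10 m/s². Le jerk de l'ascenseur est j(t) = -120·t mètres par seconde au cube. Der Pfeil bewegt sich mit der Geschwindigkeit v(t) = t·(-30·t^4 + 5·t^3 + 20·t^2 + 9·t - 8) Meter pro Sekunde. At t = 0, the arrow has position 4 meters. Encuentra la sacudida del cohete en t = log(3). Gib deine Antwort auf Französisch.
Pour résoudre ceci, nous devons prendre 3 dérivées de notre équation de la position x(t) = 7·exp(t). La dérivée de la position donne la vitesse: v(t) = 7·exp(t). La dérivée de la vitesse donne l'accélération: a(t) = 7·exp(t). En prenant d/dt de a(t), nous trouvons j(t) = 7·exp(t). En utilisant j(t) = 7·exp(t) et en substituant t = log(3), nous trouvons j = 21.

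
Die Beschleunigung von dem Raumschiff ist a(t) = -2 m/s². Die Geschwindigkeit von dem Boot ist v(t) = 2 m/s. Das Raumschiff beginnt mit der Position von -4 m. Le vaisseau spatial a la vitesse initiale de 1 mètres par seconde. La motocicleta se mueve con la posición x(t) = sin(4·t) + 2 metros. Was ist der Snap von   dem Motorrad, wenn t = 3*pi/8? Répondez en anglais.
To solve this, we need to take 4 derivatives of our position equation x(t) = sin(4·t) + 2. Taking d/dt of x(t), we find v(t) = 4·cos(4·t). Taking d/dt of v(t), we find a(t) = -16·sin(4·t). Taking d/dt of a(t), we find j(t) = -64·cos(4·t). Differentiating jerk, we get snap: s(t) = 256·sin(4·t). We have snap s(t) = 256·sin(4·t). Substituting t = 3*pi/8: s(3*pi/8) = -256.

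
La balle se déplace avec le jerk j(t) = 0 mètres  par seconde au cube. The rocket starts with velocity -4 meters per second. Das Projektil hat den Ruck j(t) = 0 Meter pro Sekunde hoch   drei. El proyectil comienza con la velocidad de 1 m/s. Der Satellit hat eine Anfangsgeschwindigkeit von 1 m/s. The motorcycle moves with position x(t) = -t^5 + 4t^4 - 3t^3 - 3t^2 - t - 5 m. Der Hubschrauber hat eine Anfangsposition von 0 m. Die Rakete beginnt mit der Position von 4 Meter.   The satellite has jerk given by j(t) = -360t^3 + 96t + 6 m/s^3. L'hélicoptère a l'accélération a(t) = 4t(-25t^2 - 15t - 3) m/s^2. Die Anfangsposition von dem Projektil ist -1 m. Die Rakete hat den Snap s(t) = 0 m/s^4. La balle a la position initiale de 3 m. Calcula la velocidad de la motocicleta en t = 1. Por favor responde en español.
Debemos derivar nuestra ecuación de la posición x(t) = -t^5 + 4·t^4 - 3·t^3 - 3·t^2 - t - 5 1 vez. Tomando d/dt de x(t), encontramos v(t) = -5·t^4 + 16·t^3 - 9·t^2 - 6·t - 1. Usando v(t) = -5·t^4 + 16·t^3 - 9·t^2 - 6·t - 1 y sustituyendo t = 1, encontramos v = -5.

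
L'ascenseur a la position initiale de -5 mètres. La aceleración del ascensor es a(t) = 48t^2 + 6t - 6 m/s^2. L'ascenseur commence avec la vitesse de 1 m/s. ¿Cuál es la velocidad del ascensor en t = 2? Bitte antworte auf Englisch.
To solve this, we need to take 1 antiderivative of our acceleration equation a(t) = 48·t^2 + 6·t - 6. The antiderivative of acceleration is velocity. Using v(0) = 1, we get v(t) = 16·t^3 + 3·t^2 - 6·t + 1. Using v(t) = 16·t^3 + 3·t^2 - 6·t + 1 and substituting t = 2, we find v = 129.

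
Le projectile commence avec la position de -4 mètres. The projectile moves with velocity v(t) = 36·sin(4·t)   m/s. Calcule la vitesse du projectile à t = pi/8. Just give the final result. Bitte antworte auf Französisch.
v(pi/8) = 36.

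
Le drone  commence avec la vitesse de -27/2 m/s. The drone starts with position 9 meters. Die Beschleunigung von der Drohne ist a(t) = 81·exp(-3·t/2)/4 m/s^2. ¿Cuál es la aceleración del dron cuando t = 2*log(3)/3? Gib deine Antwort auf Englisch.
From the given acceleration equation a(t) = 81·exp(-3·t/2)/4, we substitute t = 2*log(3)/3 to get a = 27/4.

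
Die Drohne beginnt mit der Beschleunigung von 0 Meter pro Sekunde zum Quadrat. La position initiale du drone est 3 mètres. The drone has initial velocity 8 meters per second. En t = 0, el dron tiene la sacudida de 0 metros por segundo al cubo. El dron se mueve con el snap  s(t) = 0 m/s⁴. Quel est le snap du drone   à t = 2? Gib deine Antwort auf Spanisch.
Usando s(t) = 0 y sustituyendo t = 2, encontramos s = 0.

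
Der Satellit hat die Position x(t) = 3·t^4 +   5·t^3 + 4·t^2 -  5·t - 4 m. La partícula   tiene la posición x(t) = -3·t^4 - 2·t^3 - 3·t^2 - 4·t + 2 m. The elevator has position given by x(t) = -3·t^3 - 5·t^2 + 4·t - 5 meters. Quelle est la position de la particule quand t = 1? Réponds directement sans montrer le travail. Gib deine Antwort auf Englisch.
At t = 1, x = -10.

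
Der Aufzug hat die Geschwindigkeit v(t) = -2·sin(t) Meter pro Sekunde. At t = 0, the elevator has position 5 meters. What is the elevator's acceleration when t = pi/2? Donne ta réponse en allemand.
Um dies zu lösen, müssen wir 1 Ableitung unserer Gleichung für die Geschwindigkeit v(t) = -2·sin(t) nehmen. Die Ableitung von der Geschwindigkeit ergibt die Beschleunigung: a(t) = -2·cos(t). Mit a(t) = -2·cos(t) und Einsetzen von t = pi/2, finden wir a = 0.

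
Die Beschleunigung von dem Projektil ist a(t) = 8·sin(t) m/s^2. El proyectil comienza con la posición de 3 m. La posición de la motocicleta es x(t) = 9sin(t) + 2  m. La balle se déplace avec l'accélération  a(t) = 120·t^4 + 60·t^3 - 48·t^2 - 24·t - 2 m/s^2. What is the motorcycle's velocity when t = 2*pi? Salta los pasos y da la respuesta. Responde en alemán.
v(2*pi) = 9.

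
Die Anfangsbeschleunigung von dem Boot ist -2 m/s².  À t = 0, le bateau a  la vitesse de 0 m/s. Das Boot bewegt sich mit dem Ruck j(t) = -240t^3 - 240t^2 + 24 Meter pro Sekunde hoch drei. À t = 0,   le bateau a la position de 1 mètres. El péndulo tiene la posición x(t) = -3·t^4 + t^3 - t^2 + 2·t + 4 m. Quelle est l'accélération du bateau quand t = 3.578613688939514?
En partant du jerk j(t) = -240·t^3 - 240·t^2 + 24, nous prenons 1 intégrale. L'intégrale du jerk est l'accélération. En utilisant a(0) = -2, nous obtenons a(t) = -60·t^4 - 80·t^3 + 24·t - 2. En utilisant a(t) = -60·t^4 - 80·t^3 + 24·t - 2 et en substituant t = 3.578613688939514, nous trouvons a = -13422.8172303245.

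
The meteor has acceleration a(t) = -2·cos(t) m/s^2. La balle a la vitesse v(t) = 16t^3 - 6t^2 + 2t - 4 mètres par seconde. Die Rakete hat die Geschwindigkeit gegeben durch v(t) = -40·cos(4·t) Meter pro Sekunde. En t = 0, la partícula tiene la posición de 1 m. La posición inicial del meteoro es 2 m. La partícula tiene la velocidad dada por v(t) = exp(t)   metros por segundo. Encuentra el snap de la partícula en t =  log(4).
Partiendo de la velocidad v(t) = exp(t), tomamos 3 derivadas. La derivada de la velocidad da la aceleración: a(t) = exp(t). Tomando d/dt de a(t), encontramos j(t) = exp(t). Derivando la sacudida, obtenemos el snap: s(t) = exp(t). Tenemos el snap s(t) = exp(t). Sustituyendo t = log(4): s(log(4)) = 4.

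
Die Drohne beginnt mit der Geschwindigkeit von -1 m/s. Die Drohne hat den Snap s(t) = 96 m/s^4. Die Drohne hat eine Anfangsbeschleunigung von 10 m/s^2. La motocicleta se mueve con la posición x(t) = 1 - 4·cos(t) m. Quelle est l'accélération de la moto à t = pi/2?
Nous devons dériver notre équation de la position x(t) = 1 - 4·cos(t) 2 fois. En dérivant la position, nous obtenons la vitesse: v(t) = 4·sin(t). La dérivée de la vitesse donne l'accélération: a(t) = 4·cos(t). En utilisant a(t) = 4·cos(t) et en substituant t = pi/2, nous trouvons a = 0.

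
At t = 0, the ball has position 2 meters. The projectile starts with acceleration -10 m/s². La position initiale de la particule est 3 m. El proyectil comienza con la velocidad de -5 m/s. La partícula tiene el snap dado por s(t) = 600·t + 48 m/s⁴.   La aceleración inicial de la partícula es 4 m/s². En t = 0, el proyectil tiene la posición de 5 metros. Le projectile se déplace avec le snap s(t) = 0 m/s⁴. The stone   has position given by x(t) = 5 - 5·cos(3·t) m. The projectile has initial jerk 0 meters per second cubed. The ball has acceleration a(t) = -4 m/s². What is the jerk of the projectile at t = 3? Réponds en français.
Nous devons intégrer notre équation du snap s(t) = 0 1 fois. La primitive du snap, avec j(0) = 0, donne le jerk: j(t) = 0. De l'équation du jerk j(t) = 0, nous substituons t = 3 pour obtenir j = 0.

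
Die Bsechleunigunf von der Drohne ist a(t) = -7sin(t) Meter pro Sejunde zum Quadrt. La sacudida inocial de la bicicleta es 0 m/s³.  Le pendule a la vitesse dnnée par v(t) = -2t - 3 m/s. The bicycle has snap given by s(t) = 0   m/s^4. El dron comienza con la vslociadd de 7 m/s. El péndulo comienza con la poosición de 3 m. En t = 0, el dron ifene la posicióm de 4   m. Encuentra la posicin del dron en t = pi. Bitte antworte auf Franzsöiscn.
Nous devons intégrer notre équation de l'accélération a(t) = -7·sin(t) 2 fois. L'intégrale de l'accélération est la vitesse. En utilisant v(0) = 7, nous obtenons v(t) = 7·cos(t). En intégrant la vitesse et en utilisant la condition initiale x(0) = 4, nous obtenons x(t) = 7·sin(t) + 4. En utilisant x(t) = 7·sin(t) + 4 et en substituant t = pi, nous trouvons x = 4.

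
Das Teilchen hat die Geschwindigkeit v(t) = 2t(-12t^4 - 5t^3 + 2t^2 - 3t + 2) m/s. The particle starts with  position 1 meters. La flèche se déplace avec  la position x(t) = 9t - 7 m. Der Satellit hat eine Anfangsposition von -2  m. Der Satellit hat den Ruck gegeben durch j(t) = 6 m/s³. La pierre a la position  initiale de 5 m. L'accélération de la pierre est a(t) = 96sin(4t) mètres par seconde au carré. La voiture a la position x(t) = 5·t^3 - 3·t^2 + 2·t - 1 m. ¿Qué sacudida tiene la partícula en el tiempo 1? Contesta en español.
Partiendo de la velocidad v(t) = 2·t·(-12·t^4 - 5·t^3 + 2·t^2 - 3·t + 2), tomamos 2 derivadas. Tomando d/dt de v(t), encontramos a(t) = -24·t^4 - 10·t^3 + 4·t^2 + 2·t·(-48·t^3 - 15·t^2 + 4·t - 3) - 6·t + 4. La derivada de la aceleración da la sacudida: j(t) = -192·t^3 - 60·t^2 + 2·t·(-144·t^2 - 30·t + 4) + 16·t - 12. Usando j(t) = -192·t^3 - 60·t^2 + 2·t·(-144·t^2 - 30·t + 4) + 16·t - 12 y sustituyendo t = 1, encontramos j = -588.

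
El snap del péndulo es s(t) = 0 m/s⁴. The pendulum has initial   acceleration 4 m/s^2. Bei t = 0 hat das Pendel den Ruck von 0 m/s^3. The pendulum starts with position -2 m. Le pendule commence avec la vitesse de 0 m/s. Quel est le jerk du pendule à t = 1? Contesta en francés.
Nous devons intégrer notre équation du snap s(t) = 0 1 fois. En intégrant le snap et en utilisant la condition initiale j(0) = 0, nous obtenons j(t) = 0. De l'équation du jerk j(t) = 0, nous substituons t = 1 pour obtenir j = 0.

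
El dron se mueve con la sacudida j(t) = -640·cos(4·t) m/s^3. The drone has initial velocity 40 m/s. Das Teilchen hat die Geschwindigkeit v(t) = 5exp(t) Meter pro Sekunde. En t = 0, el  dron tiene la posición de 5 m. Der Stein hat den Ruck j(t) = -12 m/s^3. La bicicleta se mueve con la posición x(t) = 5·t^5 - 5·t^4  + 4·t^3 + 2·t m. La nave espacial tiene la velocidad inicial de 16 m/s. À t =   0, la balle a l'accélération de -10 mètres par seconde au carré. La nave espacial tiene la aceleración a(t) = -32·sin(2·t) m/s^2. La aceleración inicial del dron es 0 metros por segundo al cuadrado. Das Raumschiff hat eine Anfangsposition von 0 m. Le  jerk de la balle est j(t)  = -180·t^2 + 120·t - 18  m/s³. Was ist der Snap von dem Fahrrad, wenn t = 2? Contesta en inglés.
Starting from position x(t) = 5·t^5 - 5·t^4 + 4·t^3 + 2·t, we take 4 derivatives. The derivative of position gives velocity: v(t) = 25·t^4 - 20·t^3 + 12·t^2 + 2. The derivative of velocity gives acceleration: a(t) = 100·t^3 - 60·t^2 + 24·t. Taking d/dt of a(t), we find j(t) = 300·t^2 - 120·t + 24. Taking d/dt of j(t), we find s(t) = 600·t - 120. Using s(t) = 600·t - 120 and substituting t = 2, we find s = 1080.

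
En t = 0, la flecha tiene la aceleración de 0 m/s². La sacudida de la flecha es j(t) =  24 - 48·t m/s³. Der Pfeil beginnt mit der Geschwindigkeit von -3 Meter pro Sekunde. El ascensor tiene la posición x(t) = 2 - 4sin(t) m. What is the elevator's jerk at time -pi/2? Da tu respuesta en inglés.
We must differentiate our position equation x(t) = 2 - 4·sin(t) 3 times. Differentiating position, we get velocity: v(t) = -4·cos(t). Taking d/dt of v(t), we find a(t) = 4·sin(t). Differentiating acceleration, we get jerk: j(t) = 4·cos(t). We have jerk j(t) = 4·cos(t). Substituting t = -pi/2: j(-pi/2) = 0.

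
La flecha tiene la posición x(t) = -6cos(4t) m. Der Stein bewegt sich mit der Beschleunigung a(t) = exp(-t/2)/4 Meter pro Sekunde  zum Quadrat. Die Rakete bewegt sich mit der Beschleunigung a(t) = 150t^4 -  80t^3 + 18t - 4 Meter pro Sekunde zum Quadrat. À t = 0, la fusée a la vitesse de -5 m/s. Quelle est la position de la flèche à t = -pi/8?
Nous avons la position x(t) = -6·cos(4·t). En substituant t = -pi/8: x(-pi/8) = 0.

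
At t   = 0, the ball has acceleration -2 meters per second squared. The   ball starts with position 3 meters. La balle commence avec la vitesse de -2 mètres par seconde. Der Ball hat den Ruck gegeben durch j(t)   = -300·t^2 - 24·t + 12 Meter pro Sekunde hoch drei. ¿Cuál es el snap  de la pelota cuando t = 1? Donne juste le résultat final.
La respuesta es -624.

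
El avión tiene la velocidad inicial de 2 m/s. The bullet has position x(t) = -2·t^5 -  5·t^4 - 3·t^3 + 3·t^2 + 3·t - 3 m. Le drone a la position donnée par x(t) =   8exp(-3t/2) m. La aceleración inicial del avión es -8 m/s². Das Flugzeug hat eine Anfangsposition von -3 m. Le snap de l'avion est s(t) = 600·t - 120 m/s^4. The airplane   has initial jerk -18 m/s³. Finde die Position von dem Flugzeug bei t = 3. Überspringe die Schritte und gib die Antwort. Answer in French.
La position à t = 3 est x = 696.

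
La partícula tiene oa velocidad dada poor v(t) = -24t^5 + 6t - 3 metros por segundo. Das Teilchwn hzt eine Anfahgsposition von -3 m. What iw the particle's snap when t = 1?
To solve this, we need to take 3 derivatives of our velocity equation v(t) = -24·t^5 + 6·t - 3. Taking d/dt of v(t), we find a(t) = 6 - 120·t^4. The derivative of acceleration gives jerk: j(t) = -480·t^3. The derivative of jerk gives snap: s(t) = -1440·t^2. We have snap s(t) = -1440·t^2. Substituting t = 1: s(1) = -1440.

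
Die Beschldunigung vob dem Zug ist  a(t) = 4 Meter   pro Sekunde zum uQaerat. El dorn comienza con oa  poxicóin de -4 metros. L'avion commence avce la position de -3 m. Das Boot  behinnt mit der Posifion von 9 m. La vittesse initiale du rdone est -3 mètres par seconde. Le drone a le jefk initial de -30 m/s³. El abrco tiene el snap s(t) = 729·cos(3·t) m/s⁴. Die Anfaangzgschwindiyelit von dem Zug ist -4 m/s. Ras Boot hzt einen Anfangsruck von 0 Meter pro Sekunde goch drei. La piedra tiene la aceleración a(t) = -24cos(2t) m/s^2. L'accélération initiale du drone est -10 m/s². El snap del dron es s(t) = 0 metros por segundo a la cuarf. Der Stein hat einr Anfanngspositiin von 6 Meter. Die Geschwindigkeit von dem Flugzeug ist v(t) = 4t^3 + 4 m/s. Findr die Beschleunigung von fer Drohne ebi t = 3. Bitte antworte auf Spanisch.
Para resolver esto, necesitamos tomar 2 integrales de nuestra ecuación del snap s(t) = 0. Integrando el snap y usando la condición inicial j(0) = -30, obtenemos j(t) = -30. Tomando ∫j(t)dt y aplicando a(0) = -10, encontramos a(t) = -30·t - 10. De la ecuación de la aceleración a(t) = -30·t - 10, sustituimos t = 3 para obtener a = -100.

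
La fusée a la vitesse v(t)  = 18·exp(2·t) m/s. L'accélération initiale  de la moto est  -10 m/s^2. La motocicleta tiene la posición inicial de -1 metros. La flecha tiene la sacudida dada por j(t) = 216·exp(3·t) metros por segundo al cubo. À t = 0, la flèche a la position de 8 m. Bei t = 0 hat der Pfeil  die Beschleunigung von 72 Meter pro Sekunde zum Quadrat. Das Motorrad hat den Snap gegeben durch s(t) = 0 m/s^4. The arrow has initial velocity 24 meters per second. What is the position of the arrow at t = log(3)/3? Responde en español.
Necesitamos integrar nuestra ecuación de la sacudida j(t) = 216·exp(3·t) 3 veces. La antiderivada de la sacudida, con a(0) = 72, da la aceleración: a(t) = 72·exp(3·t). La integral de la aceleración, con v(0) = 24, da la velocidad: v(t) = 24·exp(3·t). La antiderivada de la velocidad, con x(0) = 8, da la posición: x(t) = 8·exp(3·t). Usando x(t) = 8·exp(3·t) y sustituyendo t = log(3)/3, encontramos x = 24.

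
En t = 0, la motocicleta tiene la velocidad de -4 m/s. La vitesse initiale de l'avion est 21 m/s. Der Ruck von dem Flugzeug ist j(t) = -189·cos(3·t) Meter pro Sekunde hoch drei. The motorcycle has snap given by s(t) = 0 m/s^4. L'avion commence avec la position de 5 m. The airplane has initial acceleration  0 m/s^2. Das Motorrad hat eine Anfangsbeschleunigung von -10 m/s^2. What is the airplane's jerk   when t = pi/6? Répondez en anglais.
Using j(t) = -189·cos(3·t) and substituting t = pi/6, we find j = 0.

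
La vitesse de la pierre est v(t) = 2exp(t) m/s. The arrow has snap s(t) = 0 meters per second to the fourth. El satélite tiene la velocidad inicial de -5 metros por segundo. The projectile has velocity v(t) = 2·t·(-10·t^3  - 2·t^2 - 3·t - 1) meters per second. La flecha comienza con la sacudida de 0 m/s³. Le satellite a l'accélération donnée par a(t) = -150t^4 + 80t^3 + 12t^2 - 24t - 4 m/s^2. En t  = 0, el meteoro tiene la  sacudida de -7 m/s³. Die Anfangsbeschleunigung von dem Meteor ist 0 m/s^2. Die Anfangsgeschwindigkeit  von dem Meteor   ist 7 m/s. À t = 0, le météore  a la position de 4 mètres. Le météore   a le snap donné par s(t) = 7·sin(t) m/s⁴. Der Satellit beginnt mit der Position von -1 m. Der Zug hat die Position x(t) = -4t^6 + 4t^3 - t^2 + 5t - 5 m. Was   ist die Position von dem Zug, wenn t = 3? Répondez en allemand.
Aus der Gleichung für die Position x(t) = -4·t^6 + 4·t^3 - t^2 + 5·t - 5, setzen wir t = 3 ein und erhalten x = -2807.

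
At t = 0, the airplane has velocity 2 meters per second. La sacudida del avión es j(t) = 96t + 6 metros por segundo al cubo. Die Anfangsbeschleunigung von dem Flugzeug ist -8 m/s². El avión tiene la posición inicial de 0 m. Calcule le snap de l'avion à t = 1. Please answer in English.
Starting from jerk j(t) = 96·t + 6, we take 1 derivative. Differentiating jerk, we get snap: s(t) = 96. From the given snap equation s(t) = 96, we substitute t = 1 to get s = 96.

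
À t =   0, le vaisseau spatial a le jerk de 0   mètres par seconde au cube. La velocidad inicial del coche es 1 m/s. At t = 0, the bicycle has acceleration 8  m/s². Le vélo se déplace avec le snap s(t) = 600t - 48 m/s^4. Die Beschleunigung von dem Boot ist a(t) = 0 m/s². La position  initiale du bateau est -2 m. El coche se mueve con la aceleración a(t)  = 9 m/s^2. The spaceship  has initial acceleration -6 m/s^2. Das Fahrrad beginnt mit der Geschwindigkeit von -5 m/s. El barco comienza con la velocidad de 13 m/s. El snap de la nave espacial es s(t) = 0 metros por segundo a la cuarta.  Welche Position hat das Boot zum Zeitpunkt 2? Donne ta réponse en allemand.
Wir müssen unsere Gleichung für die Beschleunigung a(t) = 0 2-mal integrieren. Mit ∫a(t)dt und Anwendung von v(0) = 13, finden wir v(t) = 13. Mit ∫v(t)dt und Anwendung von x(0) = -2, finden wir x(t) = 13·t - 2. Mit x(t) = 13·t - 2 und Einsetzen von t = 2, finden wir x = 24.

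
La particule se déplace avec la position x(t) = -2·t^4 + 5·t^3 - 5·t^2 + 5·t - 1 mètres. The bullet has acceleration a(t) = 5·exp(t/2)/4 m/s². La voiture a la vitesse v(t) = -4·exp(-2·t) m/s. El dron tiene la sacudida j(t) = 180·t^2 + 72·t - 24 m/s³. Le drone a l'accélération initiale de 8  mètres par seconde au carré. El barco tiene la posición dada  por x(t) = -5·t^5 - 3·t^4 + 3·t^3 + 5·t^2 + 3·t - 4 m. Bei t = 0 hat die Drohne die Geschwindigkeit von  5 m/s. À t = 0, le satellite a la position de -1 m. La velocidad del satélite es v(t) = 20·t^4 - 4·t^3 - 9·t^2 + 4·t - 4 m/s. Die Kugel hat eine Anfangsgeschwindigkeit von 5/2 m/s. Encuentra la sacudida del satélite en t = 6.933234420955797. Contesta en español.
Debemos derivar nuestra ecuación de la velocidad v(t) = 20·t^4 - 4·t^3 - 9·t^2 + 4·t - 4 2 veces. La derivada de la velocidad da la aceleración: a(t) = 80·t^3 - 12·t^2 - 18·t + 4. Tomando d/dt de a(t), encontramos j(t) = 240·t^2 - 24·t - 18. Tenemos la sacudida j(t) = 240·t^2 - 24·t - 18. Sustituyendo t = 6.933234420955797: j(6.933234420955797) = 11352.3398625194.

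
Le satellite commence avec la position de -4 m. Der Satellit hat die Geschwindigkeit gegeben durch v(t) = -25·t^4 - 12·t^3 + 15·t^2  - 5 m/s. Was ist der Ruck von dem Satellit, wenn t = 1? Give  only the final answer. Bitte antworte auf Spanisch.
En t = 1, j = -342.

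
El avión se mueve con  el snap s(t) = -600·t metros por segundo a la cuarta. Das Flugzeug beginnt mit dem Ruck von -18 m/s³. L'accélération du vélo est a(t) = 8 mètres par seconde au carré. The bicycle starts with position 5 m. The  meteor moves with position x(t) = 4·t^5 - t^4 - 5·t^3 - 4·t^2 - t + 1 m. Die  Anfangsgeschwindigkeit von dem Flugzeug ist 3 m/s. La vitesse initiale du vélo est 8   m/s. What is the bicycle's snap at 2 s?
We must differentiate our acceleration equation a(t) = 8 2 times. Taking d/dt of a(t), we find j(t) = 0. The derivative of jerk gives snap: s(t) = 0. We have snap s(t) = 0. Substituting t = 2: s(2) = 0.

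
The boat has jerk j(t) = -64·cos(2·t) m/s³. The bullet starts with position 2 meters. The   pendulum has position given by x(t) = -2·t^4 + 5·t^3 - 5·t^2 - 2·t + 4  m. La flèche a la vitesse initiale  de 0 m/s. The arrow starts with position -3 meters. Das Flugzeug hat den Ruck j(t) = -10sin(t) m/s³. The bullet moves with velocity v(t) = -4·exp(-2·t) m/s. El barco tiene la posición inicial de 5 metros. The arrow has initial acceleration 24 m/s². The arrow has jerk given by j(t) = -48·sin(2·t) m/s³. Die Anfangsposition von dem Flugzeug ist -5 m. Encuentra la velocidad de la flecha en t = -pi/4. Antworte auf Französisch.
En partant du jerk j(t) = -48·sin(2·t), nous prenons 2 primitives. La primitive du jerk, avec a(0) = 24, donne l'accélération: a(t) = 24·cos(2·t). La primitive de l'accélération, avec v(0) = 0, donne la vitesse: v(t) = 12·sin(2·t). De l'équation de la vitesse v(t) = 12·sin(2·t), nous substituons t = -pi/4 pour obtenir v = -12.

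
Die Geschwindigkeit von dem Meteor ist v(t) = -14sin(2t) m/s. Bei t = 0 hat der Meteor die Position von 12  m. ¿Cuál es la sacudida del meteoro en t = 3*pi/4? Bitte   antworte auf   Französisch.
Pour résoudre ceci, nous devons prendre 2 dérivées de notre équation de la vitesse v(t) = -14·sin(2·t). En dérivant la vitesse, nous obtenons l'accélération: a(t) = -28·cos(2·t). La dérivée de l'accélération donne le jerk: j(t) = 56·sin(2·t). Nous avons le jerk j(t) = 56·sin(2·t). En substituant t = 3*pi/4: j(3*pi/4) = -56.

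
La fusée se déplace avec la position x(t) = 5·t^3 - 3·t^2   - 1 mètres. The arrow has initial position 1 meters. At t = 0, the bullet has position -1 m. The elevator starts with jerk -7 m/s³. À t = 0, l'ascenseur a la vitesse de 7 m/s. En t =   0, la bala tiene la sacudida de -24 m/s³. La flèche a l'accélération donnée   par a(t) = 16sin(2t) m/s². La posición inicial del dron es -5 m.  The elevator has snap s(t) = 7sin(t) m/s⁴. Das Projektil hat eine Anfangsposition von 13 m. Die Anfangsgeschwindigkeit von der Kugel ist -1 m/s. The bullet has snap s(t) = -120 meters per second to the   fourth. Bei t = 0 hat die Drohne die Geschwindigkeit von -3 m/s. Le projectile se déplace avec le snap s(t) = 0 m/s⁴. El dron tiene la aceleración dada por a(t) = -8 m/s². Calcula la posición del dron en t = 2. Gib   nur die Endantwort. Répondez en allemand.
x(2) = -27.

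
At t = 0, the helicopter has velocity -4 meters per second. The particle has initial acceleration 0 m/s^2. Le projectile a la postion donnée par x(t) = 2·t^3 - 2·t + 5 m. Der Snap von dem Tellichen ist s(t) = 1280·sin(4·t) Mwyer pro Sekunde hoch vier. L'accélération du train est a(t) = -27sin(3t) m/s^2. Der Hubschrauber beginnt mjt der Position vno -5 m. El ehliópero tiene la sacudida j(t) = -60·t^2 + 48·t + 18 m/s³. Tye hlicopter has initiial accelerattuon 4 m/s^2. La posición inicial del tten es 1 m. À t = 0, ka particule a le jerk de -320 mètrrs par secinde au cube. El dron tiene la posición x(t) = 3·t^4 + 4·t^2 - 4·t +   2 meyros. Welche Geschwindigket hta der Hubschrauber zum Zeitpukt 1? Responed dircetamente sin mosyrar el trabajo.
v(1) = 12.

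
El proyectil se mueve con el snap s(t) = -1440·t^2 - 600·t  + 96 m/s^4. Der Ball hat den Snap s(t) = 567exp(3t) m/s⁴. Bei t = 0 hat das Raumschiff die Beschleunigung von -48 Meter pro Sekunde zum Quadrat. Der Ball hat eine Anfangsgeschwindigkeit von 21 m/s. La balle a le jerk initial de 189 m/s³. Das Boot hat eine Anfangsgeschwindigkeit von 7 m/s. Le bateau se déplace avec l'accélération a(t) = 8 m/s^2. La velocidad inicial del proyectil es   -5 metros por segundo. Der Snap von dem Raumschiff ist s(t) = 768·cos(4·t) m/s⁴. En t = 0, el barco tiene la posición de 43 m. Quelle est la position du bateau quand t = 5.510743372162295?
Nous devons trouver l'intégrale de notre équation de l'accélération a(t) = 8 2 fois. En intégrant l'accélération et en utilisant la condition initiale v(0) = 7, nous obtenons v(t) = 8·t + 7. En intégrant la vitesse et en utilisant la condition initiale x(0) = 43, nous obtenons x(t) = 4·t^2 + 7·t + 43. De l'équation de la position x(t) = 4·t^2 + 7·t + 43, nous substituons t = 5.510743372162295 pour obtenir x = 203.048373660459.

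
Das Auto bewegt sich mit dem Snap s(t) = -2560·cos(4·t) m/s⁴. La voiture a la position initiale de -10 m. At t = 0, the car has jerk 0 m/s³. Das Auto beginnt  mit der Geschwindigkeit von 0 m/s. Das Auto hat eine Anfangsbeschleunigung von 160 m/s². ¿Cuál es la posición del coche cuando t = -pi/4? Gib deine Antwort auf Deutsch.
Ausgehend von dem Snap s(t) = -2560·cos(4·t), nehmen wir 4 Stammfunktionen. Das Integral von dem Snap, mit j(0) = 0, ergibt den Ruck: j(t) = -640·sin(4·t). Mit ∫j(t)dt und Anwendung von a(0) = 160, finden wir a(t) = 160·cos(4·t). Mit ∫a(t)dt und Anwendung von v(0) = 0, finden wir v(t) = 40·sin(4·t). Das Integral von der Geschwindigkeit ist die Position. Mit x(0) = -10 erhalten wir x(t) = -10·cos(4·t). Wir haben die Position x(t) = -10·cos(4·t). Durch Einsetzen von t = -pi/4: x(-pi/4) = 10.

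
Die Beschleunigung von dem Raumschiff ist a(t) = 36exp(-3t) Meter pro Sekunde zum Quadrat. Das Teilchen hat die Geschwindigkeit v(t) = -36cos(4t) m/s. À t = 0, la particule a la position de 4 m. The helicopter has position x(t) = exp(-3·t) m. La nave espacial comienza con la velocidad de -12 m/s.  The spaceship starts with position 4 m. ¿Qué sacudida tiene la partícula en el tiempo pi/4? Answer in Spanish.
Debemos derivar nuestra ecuación de la velocidad v(t) = -36·cos(4·t) 2 veces. Tomando d/dt de v(t), encontramos a(t) = 144·sin(4·t). La derivada de la aceleración da la sacudida: j(t) = 576·cos(4·t). Usando j(t) = 576·cos(4·t) y sustituyendo t = pi/4, encontramos j = -576.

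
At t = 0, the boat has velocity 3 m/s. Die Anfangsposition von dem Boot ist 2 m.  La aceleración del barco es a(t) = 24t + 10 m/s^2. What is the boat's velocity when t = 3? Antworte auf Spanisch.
Partiendo de la aceleración a(t) = 24·t + 10, tomamos 1 antiderivada. Integrando la aceleración y usando la condición inicial v(0) = 3, obtenemos v(t) = 12·t^2 + 10·t + 3. Usando v(t) = 12·t^2 + 10·t + 3 y sustituyendo t = 3, encontramos v = 141.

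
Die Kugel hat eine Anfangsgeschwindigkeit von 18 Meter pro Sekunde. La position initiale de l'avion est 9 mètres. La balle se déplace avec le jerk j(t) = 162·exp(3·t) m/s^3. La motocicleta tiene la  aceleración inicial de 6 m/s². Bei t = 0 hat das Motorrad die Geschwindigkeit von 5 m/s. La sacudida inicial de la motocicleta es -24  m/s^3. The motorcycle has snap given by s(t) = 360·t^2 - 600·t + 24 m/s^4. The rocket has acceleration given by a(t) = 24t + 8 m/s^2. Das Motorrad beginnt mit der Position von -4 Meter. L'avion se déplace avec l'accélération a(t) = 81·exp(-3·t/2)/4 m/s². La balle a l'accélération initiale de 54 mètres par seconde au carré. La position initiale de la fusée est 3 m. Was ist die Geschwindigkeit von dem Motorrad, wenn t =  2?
Wir müssen das Integral unserer Gleichung für den Snap s(t) = 360·t^2 - 600·t + 24 3-mal finden. Das Integral von dem Snap ist der Ruck. Mit j(0) = -24 erhalten wir j(t) = 120·t^3 - 300·t^2 + 24·t - 24. Das Integral von dem Ruck ist die Beschleunigung. Mit a(0) = 6 erhalten wir a(t) = 30·t^4 - 100·t^3 + 12·t^2 - 24·t + 6. Mit ∫a(t)dt und Anwendung von v(0) = 5, finden wir v(t) = 6·t^5 - 25·t^4 + 4·t^3 - 12·t^2 + 6·t + 5. Wir haben die Geschwindigkeit v(t) = 6·t^5 - 25·t^4 + 4·t^3 - 12·t^2 + 6·t + 5. Durch Einsetzen von t = 2: v(2) = -207.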